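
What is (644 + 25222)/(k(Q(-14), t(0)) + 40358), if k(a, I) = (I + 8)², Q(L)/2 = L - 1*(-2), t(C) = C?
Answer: 4311/6737 ≈ 0.63990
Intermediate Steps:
Q(L) = 4 + 2*L (Q(L) = 2*(L - 1*(-2)) = 2*(L + 2) = 2*(2 + L) = 4 + 2*L)
k(a, I) = (8 + I)²
(644 + 25222)/(k(Q(-14), t(0)) + 40358) = (644 + 25222)/((8 + 0)² + 40358) = 25866/(8² + 40358) = 25866/(64 + 40358) = 25866/40422 = 25866*(1/40422) = 4311/6737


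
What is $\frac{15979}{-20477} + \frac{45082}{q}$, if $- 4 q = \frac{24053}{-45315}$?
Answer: $\frac{167328717760753}{492533281} \approx 3.3973 \cdot 10^{5}$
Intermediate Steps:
$q = \frac{24053}{181260}$ ($q = - \frac{24053 \frac{1}{-45315}}{4} = - \frac{24053 \left(- \frac{1}{45315}\right)}{4} = \left(- \frac{1}{4}\right) \left(- \frac{24053}{45315}\right) = \frac{24053}{181260} \approx 0.1327$)
$\frac{15979}{-20477} + \frac{45082}{q} = \frac{15979}{-20477} + \frac{45082}{\frac{24053}{181260}} = 15979 \left(- \frac{1}{20477}\right) + 45082 \cdot \frac{181260}{24053} = - \frac{15979}{20477} + \frac{8171563320}{24053} = \frac{167328717760753}{492533281}$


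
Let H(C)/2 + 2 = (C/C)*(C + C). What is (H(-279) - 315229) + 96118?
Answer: -220231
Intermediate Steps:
H(C) = -4 + 4*C (H(C) = -4 + 2*((C/C)*(C + C)) = -4 + 2*(1*(2*C)) = -4 + 2*(2*C) = -4 + 4*C)
(H(-279) - 315229) + 96118 = ((-4 + 4*(-279)) - 315229) + 96118 = ((-4 - 1116) - 315229) + 96118 = (-1120 - 315229) + 96118 = -316349 + 96118 = -220231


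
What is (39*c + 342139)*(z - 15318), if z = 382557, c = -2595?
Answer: 88480361226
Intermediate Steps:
(39*c + 342139)*(z - 15318) = (39*(-2595) + 342139)*(382557 - 15318) = (-101205 + 342139)*367239 = 240934*367239 = 88480361226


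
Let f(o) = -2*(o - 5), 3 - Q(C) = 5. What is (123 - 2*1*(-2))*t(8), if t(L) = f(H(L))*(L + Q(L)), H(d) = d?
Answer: -4572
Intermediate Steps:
Q(C) = -2 (Q(C) = 3 - 1*5 = 3 - 5 = -2)
f(o) = 10 - 2*o (f(o) = -2*(-5 + o) = 10 - 2*o)
t(L) = (-2 + L)*(10 - 2*L) (t(L) = (10 - 2*L)*(L - 2) = (10 - 2*L)*(-2 + L) = (-2 + L)*(10 - 2*L))
(123 - 2*1*(-2))*t(8) = (123 - 2*1*(-2))*(-2*(-5 + 8)*(-2 + 8)) = (123 - 2*(-2))*(-2*3*6) = (123 + 4)*(-36) = 127*(-36) = -4572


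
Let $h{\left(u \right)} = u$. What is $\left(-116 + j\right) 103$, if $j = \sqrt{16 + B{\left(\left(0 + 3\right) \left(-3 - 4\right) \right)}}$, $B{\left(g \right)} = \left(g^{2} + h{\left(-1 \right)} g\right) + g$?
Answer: $-11948 + 103 \sqrt{457} \approx -9746.1$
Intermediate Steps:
$B{\left(g \right)} = g^{2}$ ($B{\left(g \right)} = \left(g^{2} - g\right) + g = g^{2}$)
$j = \sqrt{457}$ ($j = \sqrt{16 + \left(\left(0 + 3\right) \left(-3 - 4\right)\right)^{2}} = \sqrt{16 + \left(3 \left(-7\right)\right)^{2}} = \sqrt{16 + \left(-21\right)^{2}} = \sqrt{16 + 441} = \sqrt{457} \approx 21.378$)
$\left(-116 + j\right) 103 = \left(-116 + \sqrt{457}\right) 103 = -11948 + 103 \sqrt{457}$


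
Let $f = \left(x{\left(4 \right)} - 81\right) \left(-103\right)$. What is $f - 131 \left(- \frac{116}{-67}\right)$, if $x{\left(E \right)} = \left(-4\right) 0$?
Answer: $\frac{543785}{67} \approx 8116.2$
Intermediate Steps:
$x{\left(E \right)} = 0$
$f = 8343$ ($f = \left(0 - 81\right) \left(-103\right) = \left(-81\right) \left(-103\right) = 8343$)
$f - 131 \left(- \frac{116}{-67}\right) = 8343 - 131 \left(- \frac{116}{-67}\right) = 8343 - 131 \left(\left(-116\right) \left(- \frac{1}{67}\right)\right) = 8343 - 131 \cdot \frac{116}{67} = 8343 - \frac{15196}{67} = \frac{543785}{67}$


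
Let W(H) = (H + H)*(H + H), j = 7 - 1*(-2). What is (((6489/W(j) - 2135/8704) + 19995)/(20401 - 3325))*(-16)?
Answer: -1567878001/83604096 ≈ -18.754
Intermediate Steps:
j = 9 (j = 7 + 2 = 9)
W(H) = 4*H**2 (W(H) = (2*H)*(2*H) = 4*H**2)
(((6489/W(j) - 2135/8704) + 19995)/(20401 - 3325))*(-16) = (((6489/((4*9**2)) - 2135/8704) + 19995)/(20401 - 3325))*(-16) = (((6489/((4*81)) - 2135*1/8704) + 19995)/17076)*(-16) = (((6489/324 - 2135/8704) + 19995)*(1/17076))*(-16) = (((6489*(1/324) - 2135/8704) + 19995)*(1/17076))*(-16) = (((721/36 - 2135/8704) + 19995)*(1/17076))*(-16) = ((1549681/78336 + 19995)*(1/17076))*(-16) = ((1567878001/78336)*(1/17076))*(-16) = (1567878001/1337665536)*(-16) = -1567878001/83604096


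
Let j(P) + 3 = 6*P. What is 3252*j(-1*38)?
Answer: -751212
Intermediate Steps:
j(P) = -3 + 6*P
3252*j(-1*38) = 3252*(-3 + 6*(-1*38)) = 3252*(-3 + 6*(-38)) = 3252*(-3 - 228) = 3252*(-231) = -751212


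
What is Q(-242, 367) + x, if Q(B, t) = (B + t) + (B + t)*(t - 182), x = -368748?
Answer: -345498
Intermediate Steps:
Q(B, t) = B + t + (-182 + t)*(B + t) (Q(B, t) = (B + t) + (B + t)*(-182 + t) = (B + t) + (-182 + t)*(B + t) = B + t + (-182 + t)*(B + t))
Q(-242, 367) + x = (367² - 181*(-242) - 181*367 - 242*367) - 368748 = (134689 + 43802 - 66427 - 88814) - 368748 = 23250 - 368748 = -345498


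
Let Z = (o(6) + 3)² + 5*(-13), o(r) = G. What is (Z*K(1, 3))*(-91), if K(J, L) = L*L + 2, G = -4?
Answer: 64064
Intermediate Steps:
o(r) = -4
K(J, L) = 2 + L² (K(J, L) = L² + 2 = 2 + L²)
Z = -64 (Z = (-4 + 3)² + 5*(-13) = (-1)² - 65 = 1 - 65 = -64)
(Z*K(1, 3))*(-91) = -64*(2 + 3²)*(-91) = -64*(2 + 9)*(-91) = -64*11*(-91) = -704*(-91) = 64064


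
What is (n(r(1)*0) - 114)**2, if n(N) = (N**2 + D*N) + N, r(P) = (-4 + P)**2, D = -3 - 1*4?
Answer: 12996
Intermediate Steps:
D = -7 (D = -3 - 4 = -7)
n(N) = N**2 - 6*N (n(N) = (N**2 - 7*N) + N = N**2 - 6*N)
(n(r(1)*0) - 114)**2 = (((-4 + 1)**2*0)*(-6 + (-4 + 1)**2*0) - 114)**2 = (((-3)**2*0)*(-6 + (-3)**2*0) - 114)**2 = ((9*0)*(-6 + 9*0) - 114)**2 = (0*(-6 + 0) - 114)**2 = (0*(-6) - 114)**2 = (0 - 114)**2 = (-114)**2 = 12996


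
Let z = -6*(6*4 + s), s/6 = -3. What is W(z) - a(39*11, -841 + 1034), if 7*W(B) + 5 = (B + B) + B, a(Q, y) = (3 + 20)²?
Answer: -3816/7 ≈ -545.14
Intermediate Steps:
s = -18 (s = 6*(-3) = -18)
a(Q, y) = 529 (a(Q, y) = 23² = 529)
z = -36 (z = -6*(6*4 - 18) = -6*(24 - 18) = -6*6 = -36)
W(B) = -5/7 + 3*B/7 (W(B) = -5/7 + ((B + B) + B)/7 = -5/7 + (2*B + B)/7 = -5/7 + (3*B)/7 = -5/7 + 3*B/7)
W(z) - a(39*11, -841 + 1034) = (-5/7 + (3/7)*(-36)) - 1*529 = (-5/7 - 108/7) - 529 = -113/7 - 529 = -3816/7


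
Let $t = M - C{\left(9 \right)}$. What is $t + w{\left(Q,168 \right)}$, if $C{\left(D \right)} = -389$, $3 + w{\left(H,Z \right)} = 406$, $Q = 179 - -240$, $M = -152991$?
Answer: $-152199$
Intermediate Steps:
$Q = 419$ ($Q = 179 + 240 = 419$)
$w{\left(H,Z \right)} = 403$ ($w{\left(H,Z \right)} = -3 + 406 = 403$)
$t = -152602$ ($t = -152991 - -389 = -152991 + 389 = -152602$)
$t + w{\left(Q,168 \right)} = -152602 + 403 = -152199$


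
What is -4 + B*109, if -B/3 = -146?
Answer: 47738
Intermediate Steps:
B = 438 (B = -3*(-146) = 438)
-4 + B*109 = -4 + 438*109 = -4 + 47742 = 47738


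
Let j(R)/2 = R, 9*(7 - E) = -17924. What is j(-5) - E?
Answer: -18077/9 ≈ -2008.6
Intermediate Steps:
E = 17987/9 (E = 7 - 1/9*(-17924) = 7 + 17924/9 = 17987/9 ≈ 1998.6)
j(R) = 2*R
j(-5) - E = 2*(-5) - 1*17987/9 = -10 - 17987/9 = -18077/9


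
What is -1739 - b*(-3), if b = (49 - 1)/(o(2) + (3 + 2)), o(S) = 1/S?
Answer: -18841/11 ≈ -1712.8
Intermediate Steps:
b = 96/11 (b = (49 - 1)/(1/2 + (3 + 2)) = 48/(½ + 5) = 48/(11/2) = 48*(2/11) = 96/11 ≈ 8.7273)
-1739 - b*(-3) = -1739 - 96*(-3)/11 = -1739 - 1*(-288/11) = -1739 + 288/11 = -18841/11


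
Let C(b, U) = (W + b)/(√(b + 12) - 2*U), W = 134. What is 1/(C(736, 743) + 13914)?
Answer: 2559428221/35610385305279 + 145*√187/35610385305279 ≈ 7.1873e-5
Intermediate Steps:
C(b, U) = (134 + b)/(√(12 + b) - 2*U) (C(b, U) = (134 + b)/(√(b + 12) - 2*U) = (134 + b)/(√(12 + b) - 2*U))
1/(C(736, 743) + 13914) = 1/((-134 - 1*736)/(-√(12 + 736) + 2*743) + 13914) = 1/((-134 - 736)/(-√748 + 1486) + 13914) = 1/(-870/(-2*√187 + 1486) + 13914) = 1/(-870/(1486 - 2*√187) + 13914) = 1/(13914 - 870/(1486 - 2*√187))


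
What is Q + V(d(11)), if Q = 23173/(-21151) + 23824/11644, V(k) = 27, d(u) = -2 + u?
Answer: 1720923900/61570561 ≈ 27.950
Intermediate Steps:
Q = 58518753/61570561 (Q = 23173*(-1/21151) + 23824*(1/11644) = -23173/21151 + 5956/2911 = 58518753/61570561 ≈ 0.95043)
Q + V(d(11)) = 58518753/61570561 + 27 = 1720923900/61570561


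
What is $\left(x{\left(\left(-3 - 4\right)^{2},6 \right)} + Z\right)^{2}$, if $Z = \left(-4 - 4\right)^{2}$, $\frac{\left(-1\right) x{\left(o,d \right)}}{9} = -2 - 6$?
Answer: $18496$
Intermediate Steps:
$x{\left(o,d \right)} = 72$ ($x{\left(o,d \right)} = - 9 \left(-2 - 6\right) = \left(-9\right) \left(-8\right) = 72$)
$Z = 64$ ($Z = \left(-8\right)^{2} = 64$)
$\left(x{\left(\left(-3 - 4\right)^{2},6 \right)} + Z\right)^{2} = \left(72 + 64\right)^{2} = 136^{2} = 18496$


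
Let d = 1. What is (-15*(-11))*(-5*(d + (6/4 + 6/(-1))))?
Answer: 5775/2 ≈ 2887.5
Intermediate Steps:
(-15*(-11))*(-5*(d + (6/4 + 6/(-1)))) = (-15*(-11))*(-5*(1 + (6/4 + 6/(-1)))) = 165*(-5*(1 + (6*(¼) + 6*(-1)))) = 165*(-5*(1 + (3/2 - 6))) = 165*(-5*(1 - 9/2)) = 165*(-5*(-7/2)) = 165*(35/2) = 5775/2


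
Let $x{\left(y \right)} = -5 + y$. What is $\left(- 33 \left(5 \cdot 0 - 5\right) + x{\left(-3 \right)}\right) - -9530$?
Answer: $9687$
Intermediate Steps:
$\left(- 33 \left(5 \cdot 0 - 5\right) + x{\left(-3 \right)}\right) - -9530 = \left(- 33 \left(5 \cdot 0 - 5\right) - 8\right) - -9530 = \left(- 33 \left(0 - 5\right) - 8\right) + 9530 = \left(\left(-33\right) \left(-5\right) - 8\right) + 9530 = \left(165 - 8\right) + 9530 = 157 + 9530 = 9687$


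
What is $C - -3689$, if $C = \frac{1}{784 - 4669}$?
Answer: $\frac{14331764}{3885} \approx 3689.0$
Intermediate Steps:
$C = - \frac{1}{3885}$ ($C = \frac{1}{-3885} = - \frac{1}{3885} \approx -0.0002574$)
$C - -3689 = - \frac{1}{3885} - -3689 = - \frac{1}{3885} + 3689 = \frac{14331764}{3885}$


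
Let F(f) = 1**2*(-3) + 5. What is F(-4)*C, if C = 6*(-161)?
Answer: -1932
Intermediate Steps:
C = -966
F(f) = 2 (F(f) = 1*(-3) + 5 = -3 + 5 = 2)
F(-4)*C = 2*(-966) = -1932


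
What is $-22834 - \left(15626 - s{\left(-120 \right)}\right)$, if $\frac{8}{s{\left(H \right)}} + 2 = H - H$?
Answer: $-38464$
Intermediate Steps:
$s{\left(H \right)} = -4$ ($s{\left(H \right)} = \frac{8}{-2 + \left(H - H\right)} = \frac{8}{-2 + 0} = \frac{8}{-2} = 8 \left(- \frac{1}{2}\right) = -4$)
$-22834 - \left(15626 - s{\left(-120 \right)}\right) = -22834 - \left(15626 - -4\right) = -22834 - \left(15626 + 4\right) = -22834 - 15630 = -38464$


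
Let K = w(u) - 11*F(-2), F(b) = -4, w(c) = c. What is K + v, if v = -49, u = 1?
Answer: -4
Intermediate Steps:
K = 45 (K = 1 - 11*(-4) = 1 + 44 = 45)
K + v = 45 - 49 = -4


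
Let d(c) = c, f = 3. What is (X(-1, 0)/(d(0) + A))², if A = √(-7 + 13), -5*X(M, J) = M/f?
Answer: 1/1350 ≈ 0.00074074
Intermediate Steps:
X(M, J) = -M/15 (X(M, J) = -M/(5*3) = -M/15)
A = √6 ≈ 2.4495
(X(-1, 0)/(d(0) + A))² = ((-1/15*(-1))/(0 + √6))² = (1/(15*(√6)))² = ((√6/6)/15)² = (√6/90)² = 1/1350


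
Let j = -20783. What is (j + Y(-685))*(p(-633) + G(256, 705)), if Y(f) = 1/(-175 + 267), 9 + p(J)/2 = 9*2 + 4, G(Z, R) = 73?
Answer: -189291465/92 ≈ -2.0575e+6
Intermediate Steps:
p(J) = 26 (p(J) = -18 + 2*(9*2 + 4) = -18 + 2*(18 + 4) = -18 + 2*22 = -18 + 44 = 26)
Y(f) = 1/92
(j + Y(-685))*(p(-633) + G(256, 705)) = (-20783 + 1/92)*(26 + 73) = -1912035/92*99 = -189291465/92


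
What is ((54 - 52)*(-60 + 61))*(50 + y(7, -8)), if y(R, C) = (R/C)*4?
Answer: 93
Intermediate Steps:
y(R, C) = 4*R/C
((54 - 52)*(-60 + 61))*(50 + y(7, -8)) = ((54 - 52)*(-60 + 61))*(50 + 4*7/(-8)) = (2*1)*(50 + 4*7*(-1/8)) = 2*(50 - 7/2) = 2*(93/2) = 93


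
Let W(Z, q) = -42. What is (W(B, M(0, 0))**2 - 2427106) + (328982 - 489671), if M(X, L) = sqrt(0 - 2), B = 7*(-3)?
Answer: -2586031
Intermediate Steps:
B = -21
M(X, L) = I*sqrt(2) (M(X, L) = sqrt(-2) = I*sqrt(2))
(W(B, M(0, 0))**2 - 2427106) + (328982 - 489671) = ((-42)**2 - 2427106) + (328982 - 489671) = (1764 - 2427106) - 160689 = -2425342 - 160689 = -2586031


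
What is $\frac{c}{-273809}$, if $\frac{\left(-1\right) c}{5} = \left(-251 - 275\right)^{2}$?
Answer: $\frac{1383380}{273809} \approx 5.0524$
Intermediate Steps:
$c = -1383380$ ($c = - 5 \left(-251 - 275\right)^{2} = - 5 \left(-526\right)^{2} = \left(-5\right) 276676 = -1383380$)
$\frac{c}{-273809} = - \frac{1383380}{-273809} = \left(-1383380\right) \left(- \frac{1}{273809}\right) = \frac{1383380}{273809}$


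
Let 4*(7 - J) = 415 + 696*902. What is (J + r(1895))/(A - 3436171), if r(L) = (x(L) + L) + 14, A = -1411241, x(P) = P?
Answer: 204321/6463216 ≈ 0.031613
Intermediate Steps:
J = -628179/4 (J = 7 - (415 + 696*902)/4 = 7 - (415 + 627792)/4 = 7 - ¼*628207 = 7 - 628207/4 = -628179/4 ≈ -1.5704e+5)
r(L) = 14 + 2*L (r(L) = (L + L) + 14 = 2*L + 14 = 14 + 2*L)
(J + r(1895))/(A - 3436171) = (-628179/4 + (14 + 2*1895))/(-1411241 - 3436171) = (-628179/4 + (14 + 3790))/(-4847412) = (-628179/4 + 3804)*(-1/4847412) = -612963/4*(-1/4847412) = 204321/6463216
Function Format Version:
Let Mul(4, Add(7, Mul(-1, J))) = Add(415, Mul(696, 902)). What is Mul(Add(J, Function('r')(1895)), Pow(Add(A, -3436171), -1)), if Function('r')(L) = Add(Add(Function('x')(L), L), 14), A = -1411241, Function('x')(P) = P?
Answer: Rational(204321, 6463216) ≈ 0.031613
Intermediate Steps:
J = Rational(-628179, 4) (J = Add(7, Mul(Rational(-1, 4), Add(415, Mul(696, 902)))) = Add(7, Mul(Rational(-1, 4), Add(415, 627792))) = Add(7, Mul(Rational(-1, 4), 628207)) = Add(7, Rational(-628207, 4)) = Rational(-628179, 4) ≈ -1.5704e+5)
Function('r')(L) = Add(14, Mul(2, L)) (Function('r')(L) = Add(Add(L, L), 14) = Add(Mul(2, L), 14) = Add(14, Mul(2, L)))
Mul(Add(J, Function('r')(1895)), Pow(Add(A, -3436171), -1)) = Mul(Add(Rational(-628179, 4), Add(14, Mul(2, 1895))), Pow(Add(-1411241, -3436171), -1)) = Mul(Add(Rational(-628179, 4), Add(14, 3790)), Pow(-4847412, -1)) = Mul(Add(Rational(-628179, 4), 3804), Rational(-1, 4847412)) = Mul(Rational(-612963, 4), Rational(-1, 4847412)) = Rational(204321, 6463216)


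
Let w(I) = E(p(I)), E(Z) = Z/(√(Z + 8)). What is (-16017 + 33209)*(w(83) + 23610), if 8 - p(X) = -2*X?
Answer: 405903120 + 213672*√182/13 ≈ 4.0613e+8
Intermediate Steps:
p(X) = 8 + 2*X (p(X) = 8 - (-2)*X = 8 + 2*X)
E(Z) = Z/√(8 + Z) (E(Z) = Z/(√(8 + Z)) = Z/√(8 + Z))
w(I) = (8 + 2*I)/√(16 + 2*I) (w(I) = (8 + 2*I)/√(8 + (8 + 2*I)) = (8 + 2*I)/√(16 + 2*I))
(-16017 + 33209)*(w(83) + 23610) = (-16017 + 33209)*(√2*(4 + 83)/√(8 + 83) + 23610) = 17192*(√2*87/√91 + 23610) = 17192*(√2*(√91/91)*87 + 23610) = 17192*(87*√182/91 + 23610) = 17192*(23610 + 87*√182/91) = 405903120 + 213672*√182/13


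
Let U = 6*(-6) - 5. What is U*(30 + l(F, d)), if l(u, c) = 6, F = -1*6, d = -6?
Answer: -1476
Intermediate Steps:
F = -6
U = -41 (U = -36 - 5 = -41)
U*(30 + l(F, d)) = -41*(30 + 6) = -41*36 = -1476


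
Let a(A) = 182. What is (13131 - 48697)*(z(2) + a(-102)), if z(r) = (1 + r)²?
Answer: -6793106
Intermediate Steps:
(13131 - 48697)*(z(2) + a(-102)) = (13131 - 48697)*((1 + 2)² + 182) = -35566*(3² + 182) = -35566*(9 + 182) = -35566*191 = -6793106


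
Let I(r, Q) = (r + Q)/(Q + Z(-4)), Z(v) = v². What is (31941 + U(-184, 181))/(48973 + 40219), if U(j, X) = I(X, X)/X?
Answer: 6292379/17570824 ≈ 0.35812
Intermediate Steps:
I(r, Q) = (Q + r)/(16 + Q) (I(r, Q) = (r + Q)/(Q + (-4)²) = (Q + r)/(Q + 16) = (Q + r)/(16 + Q))
U(j, X) = 2/(16 + X) (U(j, X) = ((X + X)/(16 + X))/X = ((2*X)/(16 + X))/X = (2*X/(16 + X))/X = 2/(16 + X))
(31941 + U(-184, 181))/(48973 + 40219) = (31941 + 2/(16 + 181))/(48973 + 40219) = (31941 + 2/197)/89192 = (31941 + 2*(1/197))*(1/89192) = (31941 + 2/197)*(1/89192) = (6292379/197)*(1/89192) = 6292379/17570824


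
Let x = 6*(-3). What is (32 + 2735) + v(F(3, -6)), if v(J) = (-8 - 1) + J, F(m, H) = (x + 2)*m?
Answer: 2710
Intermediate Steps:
x = -18
F(m, H) = -16*m (F(m, H) = (-18 + 2)*m = -16*m)
v(J) = -9 + J
(32 + 2735) + v(F(3, -6)) = (32 + 2735) + (-9 - 16*3) = 2767 + (-9 - 48) = 2767 - 57 = 2710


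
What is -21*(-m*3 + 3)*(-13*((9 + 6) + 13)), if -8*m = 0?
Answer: 22932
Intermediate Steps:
m = 0 (m = -⅛*0 = 0)
-21*(-m*3 + 3)*(-13*((9 + 6) + 13)) = -21*(-1*0*3 + 3)*(-13*((9 + 6) + 13)) = -21*(0*3 + 3)*(-13*(15 + 13)) = -21*(0 + 3)*(-13*28) = -63*(-364) = -21*(-1092) = 22932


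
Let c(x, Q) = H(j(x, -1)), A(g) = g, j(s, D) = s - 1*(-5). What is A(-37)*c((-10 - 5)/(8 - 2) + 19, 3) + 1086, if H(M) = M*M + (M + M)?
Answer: -70433/4 ≈ -17608.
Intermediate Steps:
j(s, D) = 5 + s (j(s, D) = s + 5 = 5 + s)
H(M) = M**2 + 2*M
c(x, Q) = (5 + x)*(7 + x) (c(x, Q) = (5 + x)*(2 + (5 + x)) = (5 + x)*(7 + x))
A(-37)*c((-10 - 5)/(8 - 2) + 19, 3) + 1086 = -37*(5 + ((-10 - 5)/(8 - 2) + 19))*(7 + ((-10 - 5)/(8 - 2) + 19)) + 1086 = -37*(5 + (-15/6 + 19))*(7 + (-15/6 + 19)) + 1086 = -37*(5 + (-15*1/6 + 19))*(7 + (-15*1/6 + 19)) + 1086 = -37*(5 + (-5/2 + 19))*(7 + (-5/2 + 19)) + 1086 = -37*(5 + 33/2)*(7 + 33/2) + 1086 = -1591*47/(2*2) + 1086 = -37*2021/4 + 1086 = -74777/4 + 1086 = -70433/4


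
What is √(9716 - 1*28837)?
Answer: I*√19121 ≈ 138.28*I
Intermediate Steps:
√(9716 - 1*28837) = √(9716 - 28837) = √(-19121) = I*√19121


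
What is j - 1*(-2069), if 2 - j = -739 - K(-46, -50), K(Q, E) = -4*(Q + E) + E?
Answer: 3144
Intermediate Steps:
K(Q, E) = -4*Q - 3*E (K(Q, E) = -4*(E + Q) + E = (-4*E - 4*Q) + E = -4*Q - 3*E)
j = 1075 (j = 2 - (-739 - (-4*(-46) - 3*(-50))) = 2 - (-739 - (184 + 150)) = 2 - (-739 - 1*334) = 2 - (-739 - 334) = 2 - 1*(-1073) = 2 + 1073 = 1075)
j - 1*(-2069) = 1075 - 1*(-2069) = 1075 + 2069 = 3144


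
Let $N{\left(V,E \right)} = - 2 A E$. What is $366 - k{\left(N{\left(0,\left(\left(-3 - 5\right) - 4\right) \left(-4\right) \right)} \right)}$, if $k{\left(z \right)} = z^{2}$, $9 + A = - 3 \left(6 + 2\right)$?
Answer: $-10035858$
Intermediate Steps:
$A = -33$ ($A = -9 - 3 \left(6 + 2\right) = -9 - 24 = -33$)
$N{\left(V,E \right)} = 66 E$ ($N{\left(V,E \right)} = \left(-2\right) \left(-33\right) E = 66 E$)
$366 - k{\left(N{\left(0,\left(\left(-3 - 5\right) - 4\right) \left(-4\right) \right)} \right)} = 366 - \left(66 \left(\left(-3 - 5\right) - 4\right) \left(-4\right)\right)^{2} = 366 - \left(66 \left(-8 - 4\right) \left(-4\right)\right)^{2} = 366 - \left(66 \left(\left(-12\right) \left(-4\right)\right)\right)^{2} = 366 - \left(66 \cdot 48\right)^{2} = 366 - 3168^{2} = 366 - 10036224 = -10035858$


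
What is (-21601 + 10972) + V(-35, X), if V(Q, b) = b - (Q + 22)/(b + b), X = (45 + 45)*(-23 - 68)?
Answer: -23711941/1260 ≈ -18819.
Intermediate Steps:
X = -8190 (X = 90*(-91) = -8190)
V(Q, b) = b - (22 + Q)/(2*b)
(-21601 + 10972) + V(-35, X) = (-21601 + 10972) + (-11 + (-8190)² - ½*(-35))/(-8190) = -10629 - (-11 + 67076100 + 35/2)/8190 = -10629 - 1/8190*134152213/2 = -10629 - 10319401/1260 = -23711941/1260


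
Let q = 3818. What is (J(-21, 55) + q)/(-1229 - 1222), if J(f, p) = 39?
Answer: -203/129 ≈ -1.5736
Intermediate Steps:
(J(-21, 55) + q)/(-1229 - 1222) = (39 + 3818)/(-1229 - 1222) = 3857/(-2451) = 3857*(-1/2451) = -203/129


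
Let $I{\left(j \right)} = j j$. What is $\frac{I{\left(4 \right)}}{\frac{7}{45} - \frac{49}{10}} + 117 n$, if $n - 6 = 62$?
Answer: $\frac{3395772}{427} \approx 7952.6$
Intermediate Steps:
$n = 68$ ($n = 6 + 62 = 68$)
$I{\left(j \right)} = j^{2}$
$\frac{I{\left(4 \right)}}{\frac{7}{45} - \frac{49}{10}} + 117 n = \frac{4^{2}}{\frac{7}{45} - \frac{49}{10}} + 117 \cdot 68 = \frac{16}{7 \cdot \frac{1}{45} - \frac{49}{10}} + 7956 = \frac{16}{\frac{7}{45} - \frac{49}{10}} + 7956 = \frac{16}{- \frac{427}{90}} + 7956 = 16 \left(- \frac{90}{427}\right) + 7956 = - \frac{1440}{427} + 7956 = \frac{3395772}{427}$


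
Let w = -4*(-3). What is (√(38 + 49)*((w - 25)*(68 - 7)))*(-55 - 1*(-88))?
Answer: -26169*√87 ≈ -2.4409e+5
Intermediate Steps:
w = 12
(√(38 + 49)*((w - 25)*(68 - 7)))*(-55 - 1*(-88)) = (√(38 + 49)*((12 - 25)*(68 - 7)))*(-55 - 1*(-88)) = (√87*(-13*61))*(-55 + 88) = (√87*(-793))*33 = -793*√87*33 = -26169*√87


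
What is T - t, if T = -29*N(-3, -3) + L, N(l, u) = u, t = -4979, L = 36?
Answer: 5102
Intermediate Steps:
T = 123 (T = -29*(-3) + 36 = 87 + 36 = 123)
T - t = 123 - 1*(-4979) = 123 + 4979 = 5102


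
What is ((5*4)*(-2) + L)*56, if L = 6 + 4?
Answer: -1680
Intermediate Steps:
L = 10
((5*4)*(-2) + L)*56 = ((5*4)*(-2) + 10)*56 = (20*(-2) + 10)*56 = (-40 + 10)*56 = -30*56 = -1680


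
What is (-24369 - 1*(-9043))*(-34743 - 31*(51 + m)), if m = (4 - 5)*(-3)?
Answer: 558126942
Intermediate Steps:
m = 3 (m = -1*(-3) = 3)
(-24369 - 1*(-9043))*(-34743 - 31*(51 + m)) = (-24369 - 1*(-9043))*(-34743 - 31*(51 + 3)) = (-24369 + 9043)*(-34743 - 31*54) = -15326*(-34743 - 1674) = -15326*(-36417) = 558126942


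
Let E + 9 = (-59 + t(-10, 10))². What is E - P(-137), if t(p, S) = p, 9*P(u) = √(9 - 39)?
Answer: 4752 - I*√30/9 ≈ 4752.0 - 0.60858*I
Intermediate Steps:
P(u) = I*√30/9 (P(u) = √(9 - 39)/9 = √(-30)/9 = (I*√30)/9 = I*√30/9)
E = 4752 (E = -9 + (-59 - 10)² = -9 + (-69)² = -9 + 4761 = 4752)
E - P(-137) = 4752 - I*√30/9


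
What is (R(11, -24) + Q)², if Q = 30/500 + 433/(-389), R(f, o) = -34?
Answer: 464828059089/378302500 ≈ 1228.7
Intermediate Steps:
Q = -20483/19450 (Q = 30*(1/500) + 433*(-1/389) = 3/50 - 433/389 = -20483/19450 ≈ -1.0531)
(R(11, -24) + Q)² = (-34 - 20483/19450)² = (-681783/19450)² = 464828059089/378302500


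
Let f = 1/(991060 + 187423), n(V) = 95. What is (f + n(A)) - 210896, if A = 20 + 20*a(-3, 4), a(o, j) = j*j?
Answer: -248425394882/1178483 ≈ -2.1080e+5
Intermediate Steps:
a(o, j) = j²
A = 340 (A = 20 + 20*4² = 20 + 20*16 = 20 + 320 = 340)
f = 1/1178483 ≈ 8.4855e-7
(f + n(A)) - 210896 = (1/1178483 + 95) - 210896 = 111955886/1178483 - 210896 = -248425394882/1178483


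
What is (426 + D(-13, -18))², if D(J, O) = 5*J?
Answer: 130321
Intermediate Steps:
(426 + D(-13, -18))² = (426 + 5*(-13))² = (426 - 65)² = 361² = 130321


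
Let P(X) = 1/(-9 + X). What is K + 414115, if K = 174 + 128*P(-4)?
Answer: 5385629/13 ≈ 4.1428e+5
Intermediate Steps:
K = 2134/13 (K = 174 + 128/(-9 - 4) = 174 + 128/(-13) = 174 + 128*(-1/13) = 174 - 128/13 = 2134/13 ≈ 164.15)
K + 414115 = 2134/13 + 414115 = 5385629/13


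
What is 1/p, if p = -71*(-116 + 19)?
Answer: 1/6887 ≈ 0.00014520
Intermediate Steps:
p = 6887 (p = -71*(-97) = 6887)
1/p = 1/6887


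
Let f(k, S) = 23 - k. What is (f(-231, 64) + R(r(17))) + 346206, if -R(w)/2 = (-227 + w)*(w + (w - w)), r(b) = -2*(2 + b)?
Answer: 326320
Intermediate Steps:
r(b) = -4 - 2*b
R(w) = -2*w*(-227 + w) (R(w) = -2*(-227 + w)*(w + (w - w)) = -2*(-227 + w)*(w + 0) = -2*(-227 + w)*w = -2*w*(-227 + w))
(f(-231, 64) + R(r(17))) + 346206 = ((23 - 1*(-231)) + 2*(-4 - 2*17)*(227 - (-4 - 2*17))) + 346206 = ((23 + 231) + 2*(-4 - 34)*(227 - (-4 - 34))) + 346206 = (254 + 2*(-38)*(227 - 1*(-38))) + 346206 = (254 + 2*(-38)*(227 + 38)) + 346206 = (254 + 2*(-38)*265) + 346206 = (254 - 20140) + 346206 = -19886 + 346206 = 326320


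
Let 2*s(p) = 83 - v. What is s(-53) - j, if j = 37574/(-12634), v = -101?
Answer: 599951/6317 ≈ 94.974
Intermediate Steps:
s(p) = 92 (s(p) = (83 - 1*(-101))/2 = (83 + 101)/2 = (½)*184 = 92)
j = -18787/6317 (j = 37574*(-1/12634) = -18787/6317 ≈ -2.9740)
s(-53) - j = 92 - 1*(-18787/6317) = 92 + 18787/6317 = 599951/6317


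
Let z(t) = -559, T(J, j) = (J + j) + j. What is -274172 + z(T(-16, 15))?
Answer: -274731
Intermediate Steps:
T(J, j) = J + 2*j
-274172 + z(T(-16, 15)) = -274172 - 559 = -274731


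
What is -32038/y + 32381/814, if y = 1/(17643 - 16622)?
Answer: -26626557191/814 ≈ -3.2711e+7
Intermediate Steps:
y = 1/1021 ≈ 0.00097943
-32038/y + 32381/814 = -32038/1/1021 + 32381/814 = -32038*1021 + 32381*(1/814) = -32710798 + 32381/814 = -26626557191/814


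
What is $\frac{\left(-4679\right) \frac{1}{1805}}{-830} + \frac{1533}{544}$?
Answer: $\frac{1149604663}{407496800} \approx 2.8211$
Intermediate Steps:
$\frac{\left(-4679\right) \frac{1}{1805}}{-830} + \frac{1533}{544} = \left(-4679\right) \frac{1}{1805} \left(- \frac{1}{830}\right) + 1533 \cdot \frac{1}{544} = \left(- \frac{4679}{1805}\right) \left(- \frac{1}{830}\right) + \frac{1533}{544} = \frac{4679}{1498150} + \frac{1533}{544} = \frac{1149604663}{407496800}$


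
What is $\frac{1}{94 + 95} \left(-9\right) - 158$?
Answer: $- \frac{3319}{21} \approx -158.05$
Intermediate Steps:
$\frac{1}{94 + 95} \left(-9\right) - 158 = \frac{1}{189} \left(-9\right) - 158 = - \frac{1}{21} - 158 = - \frac{3319}{21}$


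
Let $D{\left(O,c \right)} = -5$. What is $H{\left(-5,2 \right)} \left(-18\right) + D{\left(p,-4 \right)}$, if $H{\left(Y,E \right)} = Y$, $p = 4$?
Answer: $85$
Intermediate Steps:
$H{\left(-5,2 \right)} \left(-18\right) + D{\left(p,-4 \right)} = \left(-5\right) \left(-18\right) - 5 = 90 - 5 = 85$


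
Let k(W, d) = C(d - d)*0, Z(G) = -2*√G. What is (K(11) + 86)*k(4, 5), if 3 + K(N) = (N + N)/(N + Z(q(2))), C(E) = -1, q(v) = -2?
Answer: 0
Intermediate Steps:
K(N) = -3 + 2*N/(N - 2*I*√2) (K(N) = -3 + (N + N)/(N - 2*I*√2) = -3 + (2*N)/(N - 2*I*√2) = -3 + 2*N/(N - 2*I*√2))
k(W, d) = 0 (k(W, d) = -1*0 = 0)
(K(11) + 86)*k(4, 5) = ((-1*11 + 6*I*√2)/(11 - 2*I*√2) + 86)*0 = ((-11 + 6*I*√2)/(11 - 2*I*√2) + 86)*0 = (86 + (-11 + 6*I*√2)/(11 - 2*I*√2))*0 = 0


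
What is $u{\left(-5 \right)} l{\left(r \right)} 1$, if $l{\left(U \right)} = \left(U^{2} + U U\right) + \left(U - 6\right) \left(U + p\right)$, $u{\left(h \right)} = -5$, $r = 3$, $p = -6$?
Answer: $-135$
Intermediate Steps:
$l{\left(U \right)} = \left(-6 + U\right)^{2} + 2 U^{2}$ ($l{\left(U \right)} = \left(U^{2} + U U\right) + \left(U - 6\right) \left(U - 6\right) = \left(U^{2} + U^{2}\right) + \left(-6 + U\right) \left(-6 + U\right) = 2 U^{2} + \left(-6 + U\right)^{2} = \left(-6 + U\right)^{2} + 2 U^{2}$)
$u{\left(-5 \right)} l{\left(r \right)} 1 = - 5 \left(36 - 36 + 3 \cdot 3^{2}\right) 1 = - 5 \left(36 - 36 + 3 \cdot 9\right) 1 = - 5 \left(36 - 36 + 27\right) 1 = \left(-5\right) 27 \cdot 1 = \left(-135\right) 1 = -135$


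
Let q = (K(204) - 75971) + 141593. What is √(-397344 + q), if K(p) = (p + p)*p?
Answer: 3*I*√27610 ≈ 498.49*I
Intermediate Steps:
K(p) = 2*p² (K(p) = (2*p)*p = 2*p²)
q = 148854 (q = (2*204² - 75971) + 141593 = (2*41616 - 75971) + 141593 = (83232 - 75971) + 141593 = 7261 + 141593 = 148854)
√(-397344 + q) = √(-397344 + 148854) = √(-248490) = 3*I*√27610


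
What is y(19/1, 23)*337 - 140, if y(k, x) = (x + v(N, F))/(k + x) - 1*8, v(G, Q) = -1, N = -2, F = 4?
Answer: -55849/21 ≈ -2659.5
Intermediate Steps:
y(k, x) = -8 + (-1 + x)/(k + x) (y(k, x) = (x - 1)/(k + x) - 1*8 = (-1 + x)/(k + x) - 8 = -8 + (-1 + x)/(k + x))
y(19/1, 23)*337 - 140 = ((-1 - 152/1 - 7*23)/(19/1 + 23))*337 - 140 = ((-1 - 152 - 161)/(19*1 + 23))*337 - 140 = ((-1 - 8*19 - 161)/(19 + 23))*337 - 140 = ((-1 - 152 - 161)/42)*337 - 140 = ((1/42)*(-314))*337 - 140 = -157/21*337 - 140 = -52909/21 - 140 = -55849/21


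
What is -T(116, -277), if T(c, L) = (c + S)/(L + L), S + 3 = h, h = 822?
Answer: 935/554 ≈ 1.6877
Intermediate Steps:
S = 819 (S = -3 + 822 = 819)
T(c, L) = (819 + c)/(2*L) (T(c, L) = (c + 819)/(L + L) = (819 + c)/((2*L)) = (819 + c)*(1/(2*L)) = (819 + c)/(2*L))
-T(116, -277) = -(819 + 116)/(2*(-277)) = -(-1)*935/(2*277) = -1*(-935/554) = 935/554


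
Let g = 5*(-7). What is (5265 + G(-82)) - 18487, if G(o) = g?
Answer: -13257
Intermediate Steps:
g = -35
G(o) = -35
(5265 + G(-82)) - 18487 = (5265 - 35) - 18487 = 5230 - 18487 = -13257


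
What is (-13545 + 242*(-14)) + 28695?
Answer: 11762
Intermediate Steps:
(-13545 + 242*(-14)) + 28695 = (-13545 - 3388) + 28695 = -16933 + 28695 = 11762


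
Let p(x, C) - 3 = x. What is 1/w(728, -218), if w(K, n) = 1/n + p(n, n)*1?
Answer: -218/46871 ≈ -0.0046511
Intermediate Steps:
p(x, C) = 3 + x
w(K, n) = 3 + n + 1/n (w(K, n) = 1/n + (3 + n)*1 = 1/n + (3 + n) = 3 + n + 1/n)
1/w(728, -218) = 1/(3 - 218 + 1/(-218)) = 1/(3 - 218 - 1/218) = 1/(-46871/218) = -218/46871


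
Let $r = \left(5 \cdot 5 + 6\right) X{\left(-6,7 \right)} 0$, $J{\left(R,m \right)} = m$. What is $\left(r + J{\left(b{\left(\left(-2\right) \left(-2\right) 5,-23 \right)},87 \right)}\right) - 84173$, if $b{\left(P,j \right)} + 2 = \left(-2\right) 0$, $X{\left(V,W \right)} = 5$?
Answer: $-84086$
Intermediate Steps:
$b{\left(P,j \right)} = -2$ ($b{\left(P,j \right)} = -2 - 0 = -2 + 0 = -2$)
$r = 0$ ($r = \left(5 \cdot 5 + 6\right) 5 \cdot 0 = \left(25 + 6\right) 5 \cdot 0 = 31 \cdot 5 \cdot 0 = 155 \cdot 0 = 0$)
$\left(r + J{\left(b{\left(\left(-2\right) \left(-2\right) 5,-23 \right)},87 \right)}\right) - 84173 = \left(0 + 87\right) - 84173 = 87 - 84173 = -84086$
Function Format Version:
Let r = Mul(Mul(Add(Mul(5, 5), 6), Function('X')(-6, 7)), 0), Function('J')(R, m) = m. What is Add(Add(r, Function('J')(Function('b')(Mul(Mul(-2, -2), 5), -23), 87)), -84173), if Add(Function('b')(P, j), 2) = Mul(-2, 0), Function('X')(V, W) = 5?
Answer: -84086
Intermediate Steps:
Function('b')(P, j) = -2 (Function('b')(P, j) = Add(-2, Mul(-2, 0)) = Add(-2, 0) = -2)
r = 0 (r = Mul(Mul(Add(Mul(5, 5), 6), 5), 0) = Mul(Mul(Add(25, 6), 5), 0) = Mul(Mul(31, 5), 0) = Mul(155, 0) = 0)
Add(Add(r, Function('J')(Function('b')(Mul(Mul(-2, -2), 5), -23), 87)), -84173) = Add(Add(0, 87), -84173) = Add(87, -84173) = -84086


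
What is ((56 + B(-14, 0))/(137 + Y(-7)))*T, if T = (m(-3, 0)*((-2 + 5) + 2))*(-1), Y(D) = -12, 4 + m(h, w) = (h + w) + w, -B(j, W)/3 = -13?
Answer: 133/5 ≈ 26.600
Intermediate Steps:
B(j, W) = 39 (B(j, W) = -3*(-13) = 39)
m(h, w) = -4 + h + 2*w (m(h, w) = -4 + ((h + w) + w) = -4 + (h + 2*w) = -4 + h + 2*w)
T = 35 (T = ((-4 - 3 + 2*0)*((-2 + 5) + 2))*(-1) = ((-4 - 3 + 0)*(3 + 2))*(-1) = -7*5*(-1) = -35*(-1) = 35)
((56 + B(-14, 0))/(137 + Y(-7)))*T = ((56 + 39)/(137 - 12))*35 = (95/125)*35 = (95*(1/125))*35 = (19/25)*35 = 133/5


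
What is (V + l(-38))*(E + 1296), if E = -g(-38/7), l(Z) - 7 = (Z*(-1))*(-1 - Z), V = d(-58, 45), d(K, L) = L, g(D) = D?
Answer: 13282380/7 ≈ 1.8975e+6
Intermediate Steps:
V = 45
l(Z) = 7 - Z*(-1 - Z) (l(Z) = 7 + (Z*(-1))*(-1 - Z) = 7 + (-Z)*(-1 - Z) = 7 - Z*(-1 - Z))
E = 38/7 (E = -(-38)/7 = -1*(-38/7) = 38/7 ≈ 5.4286)
(V + l(-38))*(E + 1296) = (45 + (7 - 38 + (-38)²))*(38/7 + 1296) = (45 + (7 - 38 + 1444))*(9110/7) = (45 + 1413)*(9110/7) = 1458*(9110/7) = 13282380/7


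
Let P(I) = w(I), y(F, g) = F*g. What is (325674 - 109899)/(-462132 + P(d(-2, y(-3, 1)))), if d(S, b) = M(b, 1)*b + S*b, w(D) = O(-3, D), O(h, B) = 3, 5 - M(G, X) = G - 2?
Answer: -71925/154043 ≈ -0.46692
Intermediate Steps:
M(G, X) = 7 - G (M(G, X) = 5 - (G - 2) = 5 - (-2 + G) = 5 + (2 - G) = 7 - G)
w(D) = 3
d(S, b) = S*b + b*(7 - b) (d(S, b) = (7 - b)*b + S*b = b*(7 - b) + S*b = S*b + b*(7 - b))
P(I) = 3
(325674 - 109899)/(-462132 + P(d(-2, y(-3, 1)))) = (325674 - 109899)/(-462132 + 3) = 215775/(-462129) = 215775*(-1/462129) = -71925/154043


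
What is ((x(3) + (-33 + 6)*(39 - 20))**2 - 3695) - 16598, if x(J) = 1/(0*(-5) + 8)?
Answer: 15535857/64 ≈ 2.4275e+5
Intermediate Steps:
x(J) = 1/8 (x(J) = 1/(0 + 8) = 1/8)
((x(3) + (-33 + 6)*(39 - 20))**2 - 3695) - 16598 = ((1/8 + (-33 + 6)*(39 - 20))**2 - 3695) - 16598 = ((1/8 - 27*19)**2 - 3695) - 16598 = ((1/8 - 513)**2 - 3695) - 16598 = ((-4103/8)**2 - 3695) - 16598 = (16834609/64 - 3695) - 16598 = 16598129/64 - 16598 = 15535857/64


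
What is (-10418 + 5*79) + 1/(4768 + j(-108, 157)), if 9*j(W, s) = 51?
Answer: -143539380/14321 ≈ -10023.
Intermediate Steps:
j(W, s) = 17/3 (j(W, s) = (⅑)*51 = 17/3)
(-10418 + 5*79) + 1/(4768 + j(-108, 157)) = (-10418 + 5*79) + 1/(4768 + 17/3) = (-10418 + 395) + 1/(14321/3) = -10023 + 3/14321 = -143539380/14321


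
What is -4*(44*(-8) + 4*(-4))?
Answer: 1472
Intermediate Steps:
-4*(44*(-8) + 4*(-4)) = -4*(-352 - 16) = -4*(-368) = 1472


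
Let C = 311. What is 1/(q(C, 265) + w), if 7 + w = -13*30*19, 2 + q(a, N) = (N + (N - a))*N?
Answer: 1/50616 ≈ 1.9757e-5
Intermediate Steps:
q(a, N) = -2 + N*(-a + 2*N) (q(a, N) = -2 + (N + (N - a))*N = -2 + (-a + 2*N)*N = -2 + N*(-a + 2*N))
w = -7417 (w = -7 - 13*30*19 = -7 - 390*19 = -7 - 7410 = -7417)
1/(q(C, 265) + w) = 1/((-2 + 2*265**2 - 1*265*311) - 7417) = 1/((-2 + 2*70225 - 82415) - 7417) = 1/((-2 + 140450 - 82415) - 7417) = 1/(58033 - 7417) = 1/50616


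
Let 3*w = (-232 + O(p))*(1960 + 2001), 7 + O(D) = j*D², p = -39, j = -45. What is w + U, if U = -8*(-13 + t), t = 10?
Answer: -272057252/3 ≈ -9.0686e+7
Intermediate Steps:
O(D) = -7 - 45*D²
U = 24 (U = -8*(-13 + 10) = -8*(-3) = 24)
w = -272057324/3 (w = ((-232 + (-7 - 45*(-39)²))*(1960 + 2001))/3 = ((-232 + (-7 - 45*1521))*3961)/3 = ((-232 + (-7 - 68445))*3961)/3 = ((-232 - 68452)*3961)/3 = (-68684*3961)/3 = (⅓)*(-272057324) = -272057324/3 ≈ -9.0686e+7)
w + U = -272057324/3 + 24 = -272057252/3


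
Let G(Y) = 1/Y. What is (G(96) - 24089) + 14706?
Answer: -900767/96 ≈ -9383.0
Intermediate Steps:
(G(96) - 24089) + 14706 = (1/96 - 24089) + 14706 = -2312543/96 + 14706 = -900767/96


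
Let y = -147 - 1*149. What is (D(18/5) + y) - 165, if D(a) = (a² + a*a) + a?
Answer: -10787/25 ≈ -431.48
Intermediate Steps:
D(a) = a + 2*a² (D(a) = (a² + a²) + a = 2*a² + a = a + 2*a²)
y = -296 (y = -147 - 149 = -296)
(D(18/5) + y) - 165 = ((18/5)*(1 + 2*(18/5)) - 296) - 165 = ((18*(⅕))*(1 + 2*(18*(⅕))) - 296) - 165 = (18*(1 + 2*(18/5))/5 - 296) - 165 = (18*(1 + 36/5)/5 - 296) - 165 = ((18/5)*(41/5) - 296) - 165 = (738/25 - 296) - 165 = -6662/25 - 165 = -10787/25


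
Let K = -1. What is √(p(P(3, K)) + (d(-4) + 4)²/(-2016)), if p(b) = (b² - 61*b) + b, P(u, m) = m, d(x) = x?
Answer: √61 ≈ 7.8102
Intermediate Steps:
p(b) = b² - 60*b
√(p(P(3, K)) + (d(-4) + 4)²/(-2016)) = √(-(-60 - 1) + (-4 + 4)²/(-2016)) = √(-1*(-61) + 0²*(-1/2016)) = √(61 + 0*(-1/2016)) = √(61 + 0) = √61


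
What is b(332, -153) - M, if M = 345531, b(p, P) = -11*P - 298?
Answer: -344146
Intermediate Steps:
b(p, P) = -298 - 11*P
b(332, -153) - M = (-298 - 11*(-153)) - 1*345531 = (-298 + 1683) - 345531 = 1385 - 345531 = -344146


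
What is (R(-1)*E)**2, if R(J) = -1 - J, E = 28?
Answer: 0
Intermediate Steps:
(R(-1)*E)**2 = ((-1 - 1*(-1))*28)**2 = ((-1 + 1)*28)**2 = (0*28)**2 = 0**2 = 0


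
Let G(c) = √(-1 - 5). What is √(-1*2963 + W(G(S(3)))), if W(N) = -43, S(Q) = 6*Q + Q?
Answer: 3*I*√334 ≈ 54.827*I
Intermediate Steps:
S(Q) = 7*Q
G(c) = I*√6 (G(c) = √(-6) = I*√6)
√(-1*2963 + W(G(S(3)))) = √(-1*2963 - 43) = √(-2963 - 43) = √(-3006) = 3*I*√334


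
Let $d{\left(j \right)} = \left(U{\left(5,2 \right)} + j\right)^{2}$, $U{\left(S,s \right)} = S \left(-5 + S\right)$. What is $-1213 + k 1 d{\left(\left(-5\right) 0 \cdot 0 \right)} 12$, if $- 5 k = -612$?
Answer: $-1213$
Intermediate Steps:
$k = \frac{612}{5}$ ($k = \left(- \frac{1}{5}\right) \left(-612\right) = \frac{612}{5} \approx 122.4$)
$d{\left(j \right)} = j^{2}$ ($d{\left(j \right)} = \left(5 \left(-5 + 5\right) + j\right)^{2} = \left(5 \cdot 0 + j\right)^{2} = \left(0 + j\right)^{2} = j^{2}$)
$-1213 + k 1 d{\left(\left(-5\right) 0 \cdot 0 \right)} 12 = -1213 + \frac{612 \cdot 1 \left(\left(-5\right) 0 \cdot 0\right)^{2} \cdot 12}{5} = -1213 + \frac{612 \cdot 1 \left(0 \cdot 0\right)^{2} \cdot 12}{5} = -1213 + \frac{612 \cdot 1 \cdot 0^{2} \cdot 12}{5} = -1213 + \frac{612 \cdot 1 \cdot 0 \cdot 12}{5} = -1213 + \frac{612 \cdot 0 \cdot 12}{5} = -1213 + \frac{612}{5} \cdot 0 = -1213 + 0 = -1213$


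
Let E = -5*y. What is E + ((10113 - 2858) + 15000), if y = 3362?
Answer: 5445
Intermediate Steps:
E = -16810 (E = -5*3362 = -16810)
E + ((10113 - 2858) + 15000) = -16810 + ((10113 - 2858) + 15000) = -16810 + (7255 + 15000) = -16810 + 22255 = 5445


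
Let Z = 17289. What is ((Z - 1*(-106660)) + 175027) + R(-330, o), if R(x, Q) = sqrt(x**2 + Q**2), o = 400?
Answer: 298976 + 10*sqrt(2689) ≈ 2.9949e+5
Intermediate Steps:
R(x, Q) = sqrt(Q**2 + x**2)
((Z - 1*(-106660)) + 175027) + R(-330, o) = ((17289 - 1*(-106660)) + 175027) + sqrt(400**2 + (-330)**2) = ((17289 + 106660) + 175027) + sqrt(160000 + 108900) = (123949 + 175027) + sqrt(268900) = 298976 + 10*sqrt(2689)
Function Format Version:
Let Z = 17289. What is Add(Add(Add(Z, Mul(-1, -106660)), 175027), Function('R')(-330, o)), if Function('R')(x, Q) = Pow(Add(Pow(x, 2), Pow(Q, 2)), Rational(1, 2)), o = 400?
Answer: Add(298976, Mul(10, Pow(2689, Rational(1, 2)))) ≈ 2.9949e+5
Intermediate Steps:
Function('R')(x, Q) = Pow(Add(Pow(Q, 2), Pow(x, 2)), Rational(1, 2))
Add(Add(Add(Z, Mul(-1, -106660)), 175027), Function('R')(-330, o)) = Add(Add(Add(17289, Mul(-1, -106660)), 175027), Pow(Add(Pow(400, 2), Pow(-330, 2)), Rational(1, 2))) = Add(Add(Add(17289, 106660), 175027), Pow(Add(160000, 108900), Rational(1, 2))) = Add(Add(123949, 175027), Pow(268900, Rational(1, 2))) = Add(298976, Mul(10, Pow(2689, Rational(1, 2))))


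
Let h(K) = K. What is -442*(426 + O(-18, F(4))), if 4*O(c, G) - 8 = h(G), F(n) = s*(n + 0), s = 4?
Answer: -190944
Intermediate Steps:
F(n) = 4*n (F(n) = 4*(n + 0) = 4*n)
O(c, G) = 2 + G/4
-442*(426 + O(-18, F(4))) = -442*(426 + (2 + (4*4)/4)) = -442*(426 + (2 + (¼)*16)) = -442*(426 + (2 + 4)) = -442*(426 + 6) = -442*432 = -190944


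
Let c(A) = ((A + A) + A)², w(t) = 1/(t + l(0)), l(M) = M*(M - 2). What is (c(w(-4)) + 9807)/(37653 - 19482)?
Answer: 52307/96912 ≈ 0.53974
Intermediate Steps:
l(M) = M*(-2 + M)
w(t) = 1/t (w(t) = 1/(t + 0*(-2 + 0)) = 1/(t + 0*(-2)) = 1/(t + 0) = 1/t)
c(A) = 9*A² (c(A) = (2*A + A)² = (3*A)² = 9*A²)
(c(w(-4)) + 9807)/(37653 - 19482) = (9*(1/(-4))² + 9807)/(37653 - 19482) = (9*(-¼)² + 9807)/18171 = (9*(1/16) + 9807)*(1/18171) = (9/16 + 9807)*(1/18171) = (156921/16)*(1/18171) = 52307/96912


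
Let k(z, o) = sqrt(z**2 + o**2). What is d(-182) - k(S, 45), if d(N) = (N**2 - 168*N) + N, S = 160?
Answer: 63518 - 5*sqrt(1105) ≈ 63352.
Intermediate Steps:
d(N) = N**2 - 167*N
k(z, o) = sqrt(o**2 + z**2)
d(-182) - k(S, 45) = -182*(-167 - 182) - sqrt(45**2 + 160**2) = -182*(-349) - sqrt(2025 + 25600) = 63518 - sqrt(27625) = 63518 - 5*sqrt(1105)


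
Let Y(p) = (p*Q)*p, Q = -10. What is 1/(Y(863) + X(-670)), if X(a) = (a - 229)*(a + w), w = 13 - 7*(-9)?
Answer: -1/6913684 ≈ -1.4464e-7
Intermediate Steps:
w = 76 (w = 13 + 63 = 76)
Y(p) = -10*p² (Y(p) = (p*(-10))*p = (-10*p)*p = -10*p²)
X(a) = (-229 + a)*(76 + a) (X(a) = (a - 229)*(a + 76) = (-229 + a)*(76 + a))
1/(Y(863) + X(-670)) = 1/(-10*863² + (-17404 + (-670)² - 153*(-670))) = 1/(-10*744769 + (-17404 + 448900 + 102510)) = 1/(-7447690 + 534006) = 1/(-6913684) = -1/6913684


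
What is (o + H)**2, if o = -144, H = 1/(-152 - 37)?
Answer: 740765089/35721 ≈ 20738.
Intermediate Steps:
H = -1/189 (H = 1/(-189) = -1/189 ≈ -0.0052910)
(o + H)**2 = (-144 - 1/189)**2 = (-27217/189)**2 = 740765089/35721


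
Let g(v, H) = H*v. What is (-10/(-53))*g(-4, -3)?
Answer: 120/53 ≈ 2.2642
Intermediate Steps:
(-10/(-53))*g(-4, -3) = (-10/(-53))*(-3*(-4)) = -1/53*(-10)*12 = (10/53)*12 = 120/53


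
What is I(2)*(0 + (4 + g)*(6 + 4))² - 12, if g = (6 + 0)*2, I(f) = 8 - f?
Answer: 153588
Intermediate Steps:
g = 12 (g = 6*2 = 12)
I(2)*(0 + (4 + g)*(6 + 4))² - 12 = (8 - 1*2)*(0 + (4 + 12)*(6 + 4))² - 12 = (8 - 2)*(0 + 16*10)² - 12 = 6*(0 + 160)² - 12 = 6*160² - 12 = 6*25600 - 12 = 153600 - 12 = 153588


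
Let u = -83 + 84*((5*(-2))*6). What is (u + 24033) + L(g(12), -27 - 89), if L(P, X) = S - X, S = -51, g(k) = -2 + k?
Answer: 18975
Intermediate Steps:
u = -5123 (u = -83 + 84*(-10*6) = -83 + 84*(-60) = -83 - 5040 = -5123)
L(P, X) = -51 - X
(u + 24033) + L(g(12), -27 - 89) = (-5123 + 24033) + (-51 - (-27 - 89)) = 18910 + (-51 - 1*(-116)) = 18910 + (-51 + 116) = 18910 + 65 = 18975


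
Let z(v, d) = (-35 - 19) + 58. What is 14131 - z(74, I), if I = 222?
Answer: 14127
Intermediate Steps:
z(v, d) = 4 (z(v, d) = -54 + 58 = 4)
14131 - z(74, I) = 14131 - 1*4 = 14131 - 4 = 14127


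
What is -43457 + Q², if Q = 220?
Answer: 4943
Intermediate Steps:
-43457 + Q² = -43457 + 220² = -43457 + 48400 = 4943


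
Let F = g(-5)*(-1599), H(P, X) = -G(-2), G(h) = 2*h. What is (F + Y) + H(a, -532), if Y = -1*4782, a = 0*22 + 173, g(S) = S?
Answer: 3217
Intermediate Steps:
a = 173 (a = 0 + 173 = 173)
H(P, X) = 4 (H(P, X) = -2*(-2) = -1*(-4) = 4)
F = 7995 (F = -5*(-1599) = 7995)
Y = -4782
(F + Y) + H(a, -532) = (7995 - 4782) + 4 = 3213 + 4 = 3217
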